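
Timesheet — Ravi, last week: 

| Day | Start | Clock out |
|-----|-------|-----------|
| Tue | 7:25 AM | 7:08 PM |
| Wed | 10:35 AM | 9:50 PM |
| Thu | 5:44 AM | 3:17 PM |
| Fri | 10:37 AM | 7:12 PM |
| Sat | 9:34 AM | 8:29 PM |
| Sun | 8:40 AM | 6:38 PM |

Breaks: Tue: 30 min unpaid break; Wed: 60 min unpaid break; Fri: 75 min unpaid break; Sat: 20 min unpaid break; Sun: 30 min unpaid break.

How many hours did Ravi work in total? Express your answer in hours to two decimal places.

58.40 hours

Tue: 7:25 AM–7:08 PM = 11 h 43 min; less 30 min break → 11 h 13 min
Wed: 10:35 AM–9:50 PM = 11 h 15 min; less 60 min break → 10 h 15 min
Thu: 5:44 AM–3:17 PM = 9 h 33 min
Fri: 10:37 AM–7:12 PM = 8 h 35 min; less 75 min break → 7 h 20 min
Sat: 9:34 AM–8:29 PM = 10 h 55 min; less 20 min break → 10 h 35 min
Sun: 8:40 AM–6:38 PM = 9 h 58 min; less 30 min break → 9 h 28 min
Total: 11 h 13 min + 10 h 15 min + 9 h 33 min + 7 h 20 min + 10 h 35 min + 9 h 28 min = 58 h 24 min.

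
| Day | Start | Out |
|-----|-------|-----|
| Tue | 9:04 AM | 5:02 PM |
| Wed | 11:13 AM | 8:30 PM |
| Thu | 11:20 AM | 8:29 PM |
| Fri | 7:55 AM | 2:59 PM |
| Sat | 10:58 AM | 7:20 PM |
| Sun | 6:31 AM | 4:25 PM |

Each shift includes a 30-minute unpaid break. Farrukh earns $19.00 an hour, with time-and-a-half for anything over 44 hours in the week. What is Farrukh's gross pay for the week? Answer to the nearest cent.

Tue: 9:04 AM–5:02 PM = 7 h 58 min; less 30 min break → 7 h 28 min
Wed: 11:13 AM–8:30 PM = 9 h 17 min; less 30 min break → 8 h 47 min
Thu: 11:20 AM–8:29 PM = 9 h 9 min; less 30 min break → 8 h 39 min
Fri: 7:55 AM–2:59 PM = 7 h 4 min; less 30 min break → 6 h 34 min
Sat: 10:58 AM–7:20 PM = 8 h 22 min; less 30 min break → 7 h 52 min
Sun: 6:31 AM–4:25 PM = 9 h 54 min; less 30 min break → 9 h 24 min
Total worked: 48 h 44 min = 2924 min.
Regular 44 h 0 min = 2640 min at $19.00/h; overtime 4 h 44 min = 284 min at $28.50/h.
Pay = (2640 × $19.00 + 284 × $28.50) ÷ 60 = $970.90.

$970.90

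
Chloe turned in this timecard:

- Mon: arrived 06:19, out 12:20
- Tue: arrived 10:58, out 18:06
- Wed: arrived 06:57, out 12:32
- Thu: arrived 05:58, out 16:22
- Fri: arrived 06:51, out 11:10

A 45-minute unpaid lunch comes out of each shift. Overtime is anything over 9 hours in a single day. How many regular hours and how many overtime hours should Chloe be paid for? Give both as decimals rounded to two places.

Mon: 06:19–12:20 = 6 h 1 min; less 45 min break → 5 h 16 min
Tue: 10:58–18:06 = 7 h 8 min; less 45 min break → 6 h 23 min
Wed: 06:57–12:32 = 5 h 35 min; less 45 min break → 4 h 50 min
Thu: 05:58–16:22 = 10 h 24 min; less 45 min break → 9 h 39 min
Fri: 06:51–11:10 = 4 h 19 min; less 45 min break → 3 h 34 min
Mon reg 5 h 16 min / OT 0 h 0 min; Tue reg 6 h 23 min / OT 0 h 0 min; Wed reg 4 h 50 min / OT 0 h 0 min; Thu reg 9 h 0 min / OT 0 h 39 min; Fri reg 3 h 34 min / OT 0 h 0 min.
Totals: regular 29 h 3 min, overtime 0 h 39 min.

Regular 29.05 hours, overtime 0.65 hours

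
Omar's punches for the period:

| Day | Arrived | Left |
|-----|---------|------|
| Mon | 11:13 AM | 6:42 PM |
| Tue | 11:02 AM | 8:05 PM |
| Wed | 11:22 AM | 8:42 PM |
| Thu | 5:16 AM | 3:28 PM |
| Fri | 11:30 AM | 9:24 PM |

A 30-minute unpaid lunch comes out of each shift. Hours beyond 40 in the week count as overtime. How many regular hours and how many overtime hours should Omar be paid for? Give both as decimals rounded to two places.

Mon: 11:13 AM–6:42 PM = 7 h 29 min; less 30 min break → 6 h 59 min
Tue: 11:02 AM–8:05 PM = 9 h 3 min; less 30 min break → 8 h 33 min
Wed: 11:22 AM–8:42 PM = 9 h 20 min; less 30 min break → 8 h 50 min
Thu: 5:16 AM–3:28 PM = 10 h 12 min; less 30 min break → 9 h 42 min
Fri: 11:30 AM–9:24 PM = 9 h 54 min; less 30 min break → 9 h 24 min
Total worked: 43 h 28 min = 43.47 h.
Threshold 40 h → overtime 3 h 28 min, regular 40 h 0 min.

Regular 40.00 hours, overtime 3.47 hours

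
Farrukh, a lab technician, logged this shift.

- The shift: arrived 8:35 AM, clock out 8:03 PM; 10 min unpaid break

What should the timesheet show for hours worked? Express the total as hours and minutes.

The shift: 8:35 AM–8:03 PM = 11 h 28 min; less 10 min break → 11 h 18 min

11 h 18 min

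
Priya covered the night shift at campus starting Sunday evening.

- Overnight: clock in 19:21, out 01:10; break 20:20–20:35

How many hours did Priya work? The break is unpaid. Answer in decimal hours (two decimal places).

Overnight: 19:21 → midnight = 4 h 39 min; midnight → 01:10 = 1 h 10 min; span 5 h 49 min; less 15 min break → 5 h 34 min

5.57 hours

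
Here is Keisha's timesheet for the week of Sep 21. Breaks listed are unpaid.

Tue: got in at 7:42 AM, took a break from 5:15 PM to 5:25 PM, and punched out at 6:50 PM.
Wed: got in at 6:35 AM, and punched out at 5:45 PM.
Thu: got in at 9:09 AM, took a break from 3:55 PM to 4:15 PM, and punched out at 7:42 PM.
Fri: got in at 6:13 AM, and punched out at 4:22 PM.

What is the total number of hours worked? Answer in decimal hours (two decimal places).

Tue: 7:42 AM–6:50 PM = 11 h 8 min; less 10 min break → 10 h 58 min
Wed: 6:35 AM–5:45 PM = 11 h 10 min
Thu: 9:09 AM–7:42 PM = 10 h 33 min; less 20 min break → 10 h 13 min
Fri: 6:13 AM–4:22 PM = 10 h 9 min
Total: 10 h 58 min + 11 h 10 min + 10 h 13 min + 10 h 9 min = 42 h 30 min.

42.50 hours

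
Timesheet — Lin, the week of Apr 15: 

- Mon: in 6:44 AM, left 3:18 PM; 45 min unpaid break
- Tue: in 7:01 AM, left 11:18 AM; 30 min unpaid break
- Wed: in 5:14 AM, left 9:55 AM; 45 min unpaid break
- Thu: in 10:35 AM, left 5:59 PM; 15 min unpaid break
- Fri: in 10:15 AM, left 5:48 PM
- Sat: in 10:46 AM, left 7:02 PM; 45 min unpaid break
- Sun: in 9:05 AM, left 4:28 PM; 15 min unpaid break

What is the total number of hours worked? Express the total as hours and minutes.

Mon: 6:44 AM–3:18 PM = 8 h 34 min; less 45 min break → 7 h 49 min
Tue: 7:01 AM–11:18 AM = 4 h 17 min; less 30 min break → 3 h 47 min
Wed: 5:14 AM–9:55 AM = 4 h 41 min; less 45 min break → 3 h 56 min
Thu: 10:35 AM–5:59 PM = 7 h 24 min; less 15 min break → 7 h 9 min
Fri: 10:15 AM–5:48 PM = 7 h 33 min
Sat: 10:46 AM–7:02 PM = 8 h 16 min; less 45 min break → 7 h 31 min
Sun: 9:05 AM–4:28 PM = 7 h 23 min; less 15 min break → 7 h 8 min
Total: 7 h 49 min + 3 h 47 min + 3 h 56 min + 7 h 9 min + 7 h 33 min + 7 h 31 min + 7 h 8 min = 44 h 53 min.

44 h 53 min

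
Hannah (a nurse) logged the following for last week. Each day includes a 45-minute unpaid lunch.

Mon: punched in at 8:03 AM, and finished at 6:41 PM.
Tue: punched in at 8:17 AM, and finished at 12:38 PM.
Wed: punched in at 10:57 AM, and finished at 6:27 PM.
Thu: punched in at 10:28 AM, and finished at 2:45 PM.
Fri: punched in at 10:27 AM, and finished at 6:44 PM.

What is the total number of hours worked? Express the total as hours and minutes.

Mon: 8:03 AM–6:41 PM = 10 h 38 min; less 45 min break → 9 h 53 min
Tue: 8:17 AM–12:38 PM = 4 h 21 min; less 45 min break → 3 h 36 min
Wed: 10:57 AM–6:27 PM = 7 h 30 min; less 45 min break → 6 h 45 min
Thu: 10:28 AM–2:45 PM = 4 h 17 min; less 45 min break → 3 h 32 min
Fri: 10:27 AM–6:44 PM = 8 h 17 min; less 45 min break → 7 h 32 min
Total: 9 h 53 min + 3 h 36 min + 6 h 45 min + 3 h 32 min + 7 h 32 min = 31 h 18 min.

31 h 18 min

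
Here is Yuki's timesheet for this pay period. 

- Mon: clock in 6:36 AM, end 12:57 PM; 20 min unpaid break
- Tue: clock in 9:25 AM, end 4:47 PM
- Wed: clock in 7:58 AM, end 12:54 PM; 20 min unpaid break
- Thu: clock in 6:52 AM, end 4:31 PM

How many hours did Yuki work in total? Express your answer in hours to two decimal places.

27.63 hours

Mon: 6:36 AM–12:57 PM = 6 h 21 min; less 20 min break → 6 h 1 min
Tue: 9:25 AM–4:47 PM = 7 h 22 min
Wed: 7:58 AM–12:54 PM = 4 h 56 min; less 20 min break → 4 h 36 min
Thu: 6:52 AM–4:31 PM = 9 h 39 min
Total: 6 h 1 min + 7 h 22 min + 4 h 36 min + 9 h 39 min = 27 h 38 min.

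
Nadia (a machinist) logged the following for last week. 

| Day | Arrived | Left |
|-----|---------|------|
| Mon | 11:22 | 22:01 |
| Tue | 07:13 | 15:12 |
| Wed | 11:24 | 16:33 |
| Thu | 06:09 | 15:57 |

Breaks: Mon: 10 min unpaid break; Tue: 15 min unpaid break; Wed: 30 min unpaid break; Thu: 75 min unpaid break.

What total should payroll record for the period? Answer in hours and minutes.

Mon: 11:22–22:01 = 10 h 39 min; less 10 min break → 10 h 29 min
Tue: 07:13–15:12 = 7 h 59 min; less 15 min break → 7 h 44 min
Wed: 11:24–16:33 = 5 h 9 min; less 30 min break → 4 h 39 min
Thu: 06:09–15:57 = 9 h 48 min; less 75 min break → 8 h 33 min
Total: 10 h 29 min + 7 h 44 min + 4 h 39 min + 8 h 33 min = 31 h 25 min.

31 h 25 min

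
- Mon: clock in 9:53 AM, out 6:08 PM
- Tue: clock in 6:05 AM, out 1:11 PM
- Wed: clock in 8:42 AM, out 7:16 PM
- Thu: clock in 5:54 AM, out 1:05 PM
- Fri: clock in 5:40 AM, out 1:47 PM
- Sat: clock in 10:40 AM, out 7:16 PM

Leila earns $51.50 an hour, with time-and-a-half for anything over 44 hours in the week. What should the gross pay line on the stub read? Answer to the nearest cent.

$2715.34

Mon: 9:53 AM–6:08 PM = 8 h 15 min
Tue: 6:05 AM–1:11 PM = 7 h 6 min
Wed: 8:42 AM–7:16 PM = 10 h 34 min
Thu: 5:54 AM–1:05 PM = 7 h 11 min
Fri: 5:40 AM–1:47 PM = 8 h 7 min
Sat: 10:40 AM–7:16 PM = 8 h 36 min
Total worked: 49 h 49 min = 2989 min.
Regular 44 h 0 min = 2640 min at $51.50/h; overtime 5 h 49 min = 349 min at $77.25/h.
Pay = (2640 × $51.50 + 349 × $77.25) ÷ 60 = $2715.34.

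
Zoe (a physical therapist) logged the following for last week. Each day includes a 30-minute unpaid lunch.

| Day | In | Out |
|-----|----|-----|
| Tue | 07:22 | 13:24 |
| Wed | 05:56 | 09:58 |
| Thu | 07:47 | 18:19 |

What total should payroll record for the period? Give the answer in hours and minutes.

19 h 6 min

Tue: 07:22–13:24 = 6 h 2 min; less 30 min break → 5 h 32 min
Wed: 05:56–09:58 = 4 h 2 min; less 30 min break → 3 h 32 min
Thu: 07:47–18:19 = 10 h 32 min; less 30 min break → 10 h 2 min
Total: 5 h 32 min + 3 h 32 min + 10 h 2 min = 19 h 6 min.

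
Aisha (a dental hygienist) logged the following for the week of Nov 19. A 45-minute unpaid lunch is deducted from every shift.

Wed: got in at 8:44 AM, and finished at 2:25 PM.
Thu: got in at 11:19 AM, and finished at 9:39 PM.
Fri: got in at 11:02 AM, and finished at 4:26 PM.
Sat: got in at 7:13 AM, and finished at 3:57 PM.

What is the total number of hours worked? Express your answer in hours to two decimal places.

27.15 hours

Wed: 8:44 AM–2:25 PM = 5 h 41 min; less 45 min break → 4 h 56 min
Thu: 11:19 AM–9:39 PM = 10 h 20 min; less 45 min break → 9 h 35 min
Fri: 11:02 AM–4:26 PM = 5 h 24 min; less 45 min break → 4 h 39 min
Sat: 7:13 AM–3:57 PM = 8 h 44 min; less 45 min break → 7 h 59 min
Total: 4 h 56 min + 9 h 35 min + 4 h 39 min + 7 h 59 min = 27 h 9 min.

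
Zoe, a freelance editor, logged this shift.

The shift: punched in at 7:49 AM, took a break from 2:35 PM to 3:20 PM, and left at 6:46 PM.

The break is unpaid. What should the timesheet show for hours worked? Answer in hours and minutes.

The shift: 7:49 AM–6:46 PM = 10 h 57 min; less 45 min break → 10 h 12 min

10 h 12 min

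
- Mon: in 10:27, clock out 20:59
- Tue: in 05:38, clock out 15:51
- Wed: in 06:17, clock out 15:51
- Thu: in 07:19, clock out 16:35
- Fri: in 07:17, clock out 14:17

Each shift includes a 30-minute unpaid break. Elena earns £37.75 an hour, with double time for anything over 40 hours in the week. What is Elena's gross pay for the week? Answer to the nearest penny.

Mon: 10:27–20:59 = 10 h 32 min; less 30 min break → 10 h 2 min
Tue: 05:38–15:51 = 10 h 13 min; less 30 min break → 9 h 43 min
Wed: 06:17–15:51 = 9 h 34 min; less 30 min break → 9 h 4 min
Thu: 07:19–16:35 = 9 h 16 min; less 30 min break → 8 h 46 min
Fri: 07:17–14:17 = 7 h 0 min; less 30 min break → 6 h 30 min
Total worked: 44 h 5 min = 2645 min.
Regular 40 h 0 min = 2400 min at £37.75/h; overtime 4 h 5 min = 245 min at £75.50/h.
Pay = (2400 × £37.75 + 245 × £75.50) ÷ 60 = £1818.29.

£1818.29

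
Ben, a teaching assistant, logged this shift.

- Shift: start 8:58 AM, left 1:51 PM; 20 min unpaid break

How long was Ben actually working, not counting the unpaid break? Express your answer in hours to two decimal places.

4.55 hours

Shift: 8:58 AM–1:51 PM = 4 h 53 min; less 20 min break → 4 h 33 min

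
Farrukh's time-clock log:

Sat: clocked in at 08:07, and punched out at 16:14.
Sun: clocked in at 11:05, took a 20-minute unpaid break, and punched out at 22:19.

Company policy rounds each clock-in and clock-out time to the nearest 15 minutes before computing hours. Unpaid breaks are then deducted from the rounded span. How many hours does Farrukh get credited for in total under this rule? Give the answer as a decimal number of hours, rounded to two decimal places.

Sat: in 08:07→08:00, out 16:14→16:15; 8 h 15 min
Sun: in 11:05→11:00, out 22:19→22:15; 11 h 15 min − 20 min = 10 h 55 min
Total credited: 19 h 10 min.

19.17 hours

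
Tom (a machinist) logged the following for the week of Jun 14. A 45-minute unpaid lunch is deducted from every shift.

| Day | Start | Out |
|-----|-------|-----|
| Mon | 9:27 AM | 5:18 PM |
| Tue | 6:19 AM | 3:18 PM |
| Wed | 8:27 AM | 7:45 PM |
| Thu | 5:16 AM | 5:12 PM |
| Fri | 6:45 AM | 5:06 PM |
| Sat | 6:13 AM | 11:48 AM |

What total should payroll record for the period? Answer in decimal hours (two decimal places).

Mon: 9:27 AM–5:18 PM = 7 h 51 min; less 45 min break → 7 h 6 min
Tue: 6:19 AM–3:18 PM = 8 h 59 min; less 45 min break → 8 h 14 min
Wed: 8:27 AM–7:45 PM = 11 h 18 min; less 45 min break → 10 h 33 min
Thu: 5:16 AM–5:12 PM = 11 h 56 min; less 45 min break → 11 h 11 min
Fri: 6:45 AM–5:06 PM = 10 h 21 min; less 45 min break → 9 h 36 min
Sat: 6:13 AM–11:48 AM = 5 h 35 min; less 45 min break → 4 h 50 min
Total: 7 h 6 min + 8 h 14 min + 10 h 33 min + 11 h 11 min + 9 h 36 min + 4 h 50 min = 51 h 30 min.

51.50 hours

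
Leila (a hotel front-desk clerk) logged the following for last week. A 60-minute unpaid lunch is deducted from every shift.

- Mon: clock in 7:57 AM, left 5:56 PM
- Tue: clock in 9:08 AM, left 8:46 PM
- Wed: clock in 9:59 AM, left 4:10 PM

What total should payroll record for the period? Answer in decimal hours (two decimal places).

24.80 hours

Mon: 7:57 AM–5:56 PM = 9 h 59 min; less 60 min break → 8 h 59 min
Tue: 9:08 AM–8:46 PM = 11 h 38 min; less 60 min break → 10 h 38 min
Wed: 9:59 AM–4:10 PM = 6 h 11 min; less 60 min break → 5 h 11 min
Total: 8 h 59 min + 10 h 38 min + 5 h 11 min = 24 h 48 min.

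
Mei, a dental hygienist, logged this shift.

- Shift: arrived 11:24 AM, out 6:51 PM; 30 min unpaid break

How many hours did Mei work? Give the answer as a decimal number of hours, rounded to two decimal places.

Shift: 11:24 AM–6:51 PM = 7 h 27 min; less 30 min break → 6 h 57 min

6.95 hours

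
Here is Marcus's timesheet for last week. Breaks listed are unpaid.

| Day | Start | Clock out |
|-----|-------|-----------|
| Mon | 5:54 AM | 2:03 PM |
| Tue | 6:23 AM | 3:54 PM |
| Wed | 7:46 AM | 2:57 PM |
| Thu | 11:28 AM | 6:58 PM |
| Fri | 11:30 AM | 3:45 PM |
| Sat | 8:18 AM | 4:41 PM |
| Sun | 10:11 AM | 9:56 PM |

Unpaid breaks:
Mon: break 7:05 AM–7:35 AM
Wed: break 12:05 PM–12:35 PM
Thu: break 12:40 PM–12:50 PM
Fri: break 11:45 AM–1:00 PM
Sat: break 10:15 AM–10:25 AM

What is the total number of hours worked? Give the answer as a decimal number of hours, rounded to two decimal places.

Mon: 5:54 AM–2:03 PM = 8 h 9 min; less 30 min break → 7 h 39 min
Tue: 6:23 AM–3:54 PM = 9 h 31 min
Wed: 7:46 AM–2:57 PM = 7 h 11 min; less 30 min break → 6 h 41 min
Thu: 11:28 AM–6:58 PM = 7 h 30 min; less 10 min break → 7 h 20 min
Fri: 11:30 AM–3:45 PM = 4 h 15 min; less 75 min break → 3 h 0 min
Sat: 8:18 AM–4:41 PM = 8 h 23 min; less 10 min break → 8 h 13 min
Sun: 10:11 AM–9:56 PM = 11 h 45 min
Total: 7 h 39 min + 9 h 31 min + 6 h 41 min + 7 h 20 min + 3 h 0 min + 8 h 13 min + 11 h 45 min = 54 h 9 min.

54.15 hours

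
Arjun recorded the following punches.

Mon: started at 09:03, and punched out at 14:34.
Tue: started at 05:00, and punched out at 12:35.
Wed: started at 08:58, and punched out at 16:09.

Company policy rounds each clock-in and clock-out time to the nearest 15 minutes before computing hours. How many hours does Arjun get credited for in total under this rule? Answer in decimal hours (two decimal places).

20.25 hours

Mon: in 09:03→09:00, out 14:34→14:30; 5 h 30 min
Tue: in 05:00→05:00, out 12:35→12:30; 7 h 30 min
Wed: in 08:58→09:00, out 16:09→16:15; 7 h 15 min
Total credited: 20 h 15 min.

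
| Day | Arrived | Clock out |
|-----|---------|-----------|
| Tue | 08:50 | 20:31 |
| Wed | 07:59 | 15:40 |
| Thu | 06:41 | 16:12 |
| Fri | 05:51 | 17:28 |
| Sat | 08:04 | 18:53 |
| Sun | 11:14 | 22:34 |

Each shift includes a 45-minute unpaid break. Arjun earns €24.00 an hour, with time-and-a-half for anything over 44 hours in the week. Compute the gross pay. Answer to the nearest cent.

€1565.40

Tue: 08:50–20:31 = 11 h 41 min; less 45 min break → 10 h 56 min
Wed: 07:59–15:40 = 7 h 41 min; less 45 min break → 6 h 56 min
Thu: 06:41–16:12 = 9 h 31 min; less 45 min break → 8 h 46 min
Fri: 05:51–17:28 = 11 h 37 min; less 45 min break → 10 h 52 min
Sat: 08:04–18:53 = 10 h 49 min; less 45 min break → 10 h 4 min
Sun: 11:14–22:34 = 11 h 20 min; less 45 min break → 10 h 35 min
Total worked: 58 h 9 min = 3489 min.
Regular 44 h 0 min = 2640 min at €24.00/h; overtime 14 h 9 min = 849 min at €36.00/h.
Pay = (2640 × €24.00 + 849 × €36.00) ÷ 60 = €1565.40.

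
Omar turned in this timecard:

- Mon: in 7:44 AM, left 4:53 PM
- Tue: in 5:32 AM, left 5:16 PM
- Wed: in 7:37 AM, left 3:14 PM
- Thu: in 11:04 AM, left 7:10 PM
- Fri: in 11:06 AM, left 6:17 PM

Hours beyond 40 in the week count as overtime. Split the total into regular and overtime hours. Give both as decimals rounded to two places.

Mon: 7:44 AM–4:53 PM = 9 h 9 min
Tue: 5:32 AM–5:16 PM = 11 h 44 min
Wed: 7:37 AM–3:14 PM = 7 h 37 min
Thu: 11:04 AM–7:10 PM = 8 h 6 min
Fri: 11:06 AM–6:17 PM = 7 h 11 min
Total worked: 43 h 47 min = 43.78 h.
Threshold 40 h → overtime 3 h 47 min, regular 40 h 0 min.

Regular 40.00 hours, overtime 3.78 hours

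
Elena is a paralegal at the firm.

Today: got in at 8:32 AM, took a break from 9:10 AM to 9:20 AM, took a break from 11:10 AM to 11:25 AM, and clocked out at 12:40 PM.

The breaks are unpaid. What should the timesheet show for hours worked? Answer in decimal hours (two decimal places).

3.72 hours

Today: 8:32 AM–12:40 PM = 4 h 8 min; less 25 min break → 3 h 43 min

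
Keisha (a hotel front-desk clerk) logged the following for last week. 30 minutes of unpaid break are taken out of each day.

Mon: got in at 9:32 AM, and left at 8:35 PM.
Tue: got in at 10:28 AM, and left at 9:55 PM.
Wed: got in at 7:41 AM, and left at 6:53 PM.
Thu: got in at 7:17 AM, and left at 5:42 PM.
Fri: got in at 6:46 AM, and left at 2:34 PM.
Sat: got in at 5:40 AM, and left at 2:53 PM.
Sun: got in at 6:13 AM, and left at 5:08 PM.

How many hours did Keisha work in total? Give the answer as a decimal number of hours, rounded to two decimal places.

Mon: 9:32 AM–8:35 PM = 11 h 3 min; less 30 min break → 10 h 33 min
Tue: 10:28 AM–9:55 PM = 11 h 27 min; less 30 min break → 10 h 57 min
Wed: 7:41 AM–6:53 PM = 11 h 12 min; less 30 min break → 10 h 42 min
Thu: 7:17 AM–5:42 PM = 10 h 25 min; less 30 min break → 9 h 55 min
Fri: 6:46 AM–2:34 PM = 7 h 48 min; less 30 min break → 7 h 18 min
Sat: 5:40 AM–2:53 PM = 9 h 13 min; less 30 min break → 8 h 43 min
Sun: 6:13 AM–5:08 PM = 10 h 55 min; less 30 min break → 10 h 25 min
Total: 10 h 33 min + 10 h 57 min + 10 h 42 min + 9 h 55 min + 7 h 18 min + 8 h 43 min + 10 h 25 min = 68 h 33 min.

68.55 hours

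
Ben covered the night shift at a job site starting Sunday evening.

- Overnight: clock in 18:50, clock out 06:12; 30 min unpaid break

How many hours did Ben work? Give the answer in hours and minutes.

Overnight: 18:50 → midnight = 5 h 10 min; midnight → 06:12 = 6 h 12 min; span 11 h 22 min; less 30 min break → 10 h 52 min

10 h 52 min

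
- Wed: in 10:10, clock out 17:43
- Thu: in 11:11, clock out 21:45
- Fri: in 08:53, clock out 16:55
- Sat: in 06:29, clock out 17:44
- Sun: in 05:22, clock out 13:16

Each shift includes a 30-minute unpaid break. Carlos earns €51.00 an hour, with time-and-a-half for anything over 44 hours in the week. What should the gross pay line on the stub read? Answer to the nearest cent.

Wed: 10:10–17:43 = 7 h 33 min; less 30 min break → 7 h 3 min
Thu: 11:11–21:45 = 10 h 34 min; less 30 min break → 10 h 4 min
Fri: 08:53–16:55 = 8 h 2 min; less 30 min break → 7 h 32 min
Sat: 06:29–17:44 = 11 h 15 min; less 30 min break → 10 h 45 min
Sun: 05:22–13:16 = 7 h 54 min; less 30 min break → 7 h 24 min
Total worked: 42 h 48 min = 2568 min.
Regular 42 h 48 min = 2568 min at €51.00/h; overtime 0 h 0 min = 0 min at €76.50/h.
Pay = (2568 × €51.00 + 0 × €76.50) ÷ 60 = €2182.80.

€2182.80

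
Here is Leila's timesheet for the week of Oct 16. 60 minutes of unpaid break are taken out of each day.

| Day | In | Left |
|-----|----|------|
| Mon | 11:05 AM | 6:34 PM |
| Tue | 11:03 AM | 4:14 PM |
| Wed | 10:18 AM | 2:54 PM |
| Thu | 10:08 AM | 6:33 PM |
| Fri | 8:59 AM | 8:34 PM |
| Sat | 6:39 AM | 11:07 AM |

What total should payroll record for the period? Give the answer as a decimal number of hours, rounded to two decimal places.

35.73 hours

Mon: 11:05 AM–6:34 PM = 7 h 29 min; less 60 min break → 6 h 29 min
Tue: 11:03 AM–4:14 PM = 5 h 11 min; less 60 min break → 4 h 11 min
Wed: 10:18 AM–2:54 PM = 4 h 36 min; less 60 min break → 3 h 36 min
Thu: 10:08 AM–6:33 PM = 8 h 25 min; less 60 min break → 7 h 25 min
Fri: 8:59 AM–8:34 PM = 11 h 35 min; less 60 min break → 10 h 35 min
Sat: 6:39 AM–11:07 AM = 4 h 28 min; less 60 min break → 3 h 28 min
Total: 6 h 29 min + 4 h 11 min + 3 h 36 min + 7 h 25 min + 10 h 35 min + 3 h 28 min = 35 h 44 min.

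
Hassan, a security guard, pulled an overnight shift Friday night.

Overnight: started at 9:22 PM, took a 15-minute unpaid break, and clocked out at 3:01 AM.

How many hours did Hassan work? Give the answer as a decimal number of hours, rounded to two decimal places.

Overnight: 9:22 PM → midnight = 2 h 38 min; midnight → 3:01 AM = 3 h 1 min; span 5 h 39 min; less 15 min break → 5 h 24 min

5.40 hours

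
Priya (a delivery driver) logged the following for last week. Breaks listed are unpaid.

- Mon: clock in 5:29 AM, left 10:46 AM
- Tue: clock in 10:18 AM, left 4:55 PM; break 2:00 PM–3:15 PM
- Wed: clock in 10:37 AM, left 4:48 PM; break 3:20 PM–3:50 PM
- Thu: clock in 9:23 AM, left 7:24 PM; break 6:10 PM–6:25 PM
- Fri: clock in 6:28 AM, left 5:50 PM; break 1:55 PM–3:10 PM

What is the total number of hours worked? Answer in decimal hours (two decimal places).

36.22 hours

Mon: 5:29 AM–10:46 AM = 5 h 17 min
Tue: 10:18 AM–4:55 PM = 6 h 37 min; less 75 min break → 5 h 22 min
Wed: 10:37 AM–4:48 PM = 6 h 11 min; less 30 min break → 5 h 41 min
Thu: 9:23 AM–7:24 PM = 10 h 1 min; less 15 min break → 9 h 46 min
Fri: 6:28 AM–5:50 PM = 11 h 22 min; less 75 min break → 10 h 7 min
Total: 5 h 17 min + 5 h 22 min + 5 h 41 min + 9 h 46 min + 10 h 7 min = 36 h 13 min.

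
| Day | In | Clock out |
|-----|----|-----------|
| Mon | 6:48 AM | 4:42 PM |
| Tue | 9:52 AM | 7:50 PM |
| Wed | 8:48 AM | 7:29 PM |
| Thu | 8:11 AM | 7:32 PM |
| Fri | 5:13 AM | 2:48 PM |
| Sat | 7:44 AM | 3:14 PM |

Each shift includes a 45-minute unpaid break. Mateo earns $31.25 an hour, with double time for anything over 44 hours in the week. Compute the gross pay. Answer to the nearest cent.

Mon: 6:48 AM–4:42 PM = 9 h 54 min; less 45 min break → 9 h 9 min
Tue: 9:52 AM–7:50 PM = 9 h 58 min; less 45 min break → 9 h 13 min
Wed: 8:48 AM–7:29 PM = 10 h 41 min; less 45 min break → 9 h 56 min
Thu: 8:11 AM–7:32 PM = 11 h 21 min; less 45 min break → 10 h 36 min
Fri: 5:13 AM–2:48 PM = 9 h 35 min; less 45 min break → 8 h 50 min
Sat: 7:44 AM–3:14 PM = 7 h 30 min; less 45 min break → 6 h 45 min
Total worked: 54 h 29 min = 3269 min.
Regular 44 h 0 min = 2640 min at $31.25/h; overtime 10 h 29 min = 629 min at $62.50/h.
Pay = (2640 × $31.25 + 629 × $62.50) ÷ 60 = $2030.21.

$2030.21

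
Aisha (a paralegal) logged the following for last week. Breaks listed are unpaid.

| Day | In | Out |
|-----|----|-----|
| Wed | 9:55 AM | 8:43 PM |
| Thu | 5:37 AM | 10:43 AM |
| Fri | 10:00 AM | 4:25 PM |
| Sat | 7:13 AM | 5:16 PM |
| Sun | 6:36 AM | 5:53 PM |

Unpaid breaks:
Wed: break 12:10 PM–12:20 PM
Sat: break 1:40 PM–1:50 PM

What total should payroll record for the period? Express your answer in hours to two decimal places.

Wed: 9:55 AM–8:43 PM = 10 h 48 min; less 10 min break → 10 h 38 min
Thu: 5:37 AM–10:43 AM = 5 h 6 min
Fri: 10:00 AM–4:25 PM = 6 h 25 min
Sat: 7:13 AM–5:16 PM = 10 h 3 min; less 10 min break → 9 h 53 min
Sun: 6:36 AM–5:53 PM = 11 h 17 min
Total: 10 h 38 min + 5 h 6 min + 6 h 25 min + 9 h 53 min + 11 h 17 min = 43 h 19 min.

43.32 hours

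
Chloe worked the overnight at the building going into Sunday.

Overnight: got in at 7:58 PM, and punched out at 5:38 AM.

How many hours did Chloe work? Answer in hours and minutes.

Overnight: 7:58 PM → midnight = 4 h 2 min; midnight → 5:38 AM = 5 h 38 min; span 9 h 40 min

9 h 40 min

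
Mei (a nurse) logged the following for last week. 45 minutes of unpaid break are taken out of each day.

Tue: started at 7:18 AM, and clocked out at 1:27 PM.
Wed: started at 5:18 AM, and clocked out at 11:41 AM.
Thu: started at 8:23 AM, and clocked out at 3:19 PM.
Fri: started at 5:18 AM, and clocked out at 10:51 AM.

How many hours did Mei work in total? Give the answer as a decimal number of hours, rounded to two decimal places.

22.02 hours

Tue: 7:18 AM–1:27 PM = 6 h 9 min; less 45 min break → 5 h 24 min
Wed: 5:18 AM–11:41 AM = 6 h 23 min; less 45 min break → 5 h 38 min
Thu: 8:23 AM–3:19 PM = 6 h 56 min; less 45 min break → 6 h 11 min
Fri: 5:18 AM–10:51 AM = 5 h 33 min; less 45 min break → 4 h 48 min
Total: 5 h 24 min + 5 h 38 min + 6 h 11 min + 4 h 48 min = 22 h 1 min.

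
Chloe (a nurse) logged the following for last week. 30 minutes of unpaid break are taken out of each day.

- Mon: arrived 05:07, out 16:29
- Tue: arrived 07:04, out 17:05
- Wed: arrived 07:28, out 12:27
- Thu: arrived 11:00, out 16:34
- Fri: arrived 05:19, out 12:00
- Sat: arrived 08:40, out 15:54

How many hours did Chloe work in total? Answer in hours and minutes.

Mon: 05:07–16:29 = 11 h 22 min; less 30 min break → 10 h 52 min
Tue: 07:04–17:05 = 10 h 1 min; less 30 min break → 9 h 31 min
Wed: 07:28–12:27 = 4 h 59 min; less 30 min break → 4 h 29 min
Thu: 11:00–16:34 = 5 h 34 min; less 30 min break → 5 h 4 min
Fri: 05:19–12:00 = 6 h 41 min; less 30 min break → 6 h 11 min
Sat: 08:40–15:54 = 7 h 14 min; less 30 min break → 6 h 44 min
Total: 10 h 52 min + 9 h 31 min + 4 h 29 min + 5 h 4 min + 6 h 11 min + 6 h 44 min = 42 h 51 min.

42 h 51 min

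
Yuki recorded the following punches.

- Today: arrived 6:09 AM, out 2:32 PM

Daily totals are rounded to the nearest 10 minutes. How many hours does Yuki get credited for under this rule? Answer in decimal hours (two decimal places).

Today: 6:09 AM–2:32 PM = 8 h 23 min → rounds to 8 h 20 min

8.33 hours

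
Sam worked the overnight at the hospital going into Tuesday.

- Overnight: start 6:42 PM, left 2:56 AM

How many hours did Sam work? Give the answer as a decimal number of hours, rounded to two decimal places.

Overnight: 6:42 PM → midnight = 5 h 18 min; midnight → 2:56 AM = 2 h 56 min; span 8 h 14 min

8.23 hours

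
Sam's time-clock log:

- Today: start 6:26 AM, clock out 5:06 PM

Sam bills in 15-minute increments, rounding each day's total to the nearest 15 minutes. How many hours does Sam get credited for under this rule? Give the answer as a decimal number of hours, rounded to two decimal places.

10.75 hours

Today: 6:26 AM–5:06 PM = 10 h 40 min → rounds to 10 h 45 min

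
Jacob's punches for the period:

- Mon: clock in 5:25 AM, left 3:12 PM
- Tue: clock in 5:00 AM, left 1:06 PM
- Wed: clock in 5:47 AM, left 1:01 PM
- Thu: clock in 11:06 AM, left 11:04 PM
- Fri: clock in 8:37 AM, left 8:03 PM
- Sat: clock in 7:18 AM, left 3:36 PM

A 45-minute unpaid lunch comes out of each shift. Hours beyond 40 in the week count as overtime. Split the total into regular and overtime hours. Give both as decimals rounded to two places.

Mon: 5:25 AM–3:12 PM = 9 h 47 min; less 45 min break → 9 h 2 min
Tue: 5:00 AM–1:06 PM = 8 h 6 min; less 45 min break → 7 h 21 min
Wed: 5:47 AM–1:01 PM = 7 h 14 min; less 45 min break → 6 h 29 min
Thu: 11:06 AM–11:04 PM = 11 h 58 min; less 45 min break → 11 h 13 min
Fri: 8:37 AM–8:03 PM = 11 h 26 min; less 45 min break → 10 h 41 min
Sat: 7:18 AM–3:36 PM = 8 h 18 min; less 45 min break → 7 h 33 min
Total worked: 52 h 19 min = 52.32 h.
Threshold 40 h → overtime 12 h 19 min, regular 40 h 0 min.

Regular 40.00 hours, overtime 12.32 hours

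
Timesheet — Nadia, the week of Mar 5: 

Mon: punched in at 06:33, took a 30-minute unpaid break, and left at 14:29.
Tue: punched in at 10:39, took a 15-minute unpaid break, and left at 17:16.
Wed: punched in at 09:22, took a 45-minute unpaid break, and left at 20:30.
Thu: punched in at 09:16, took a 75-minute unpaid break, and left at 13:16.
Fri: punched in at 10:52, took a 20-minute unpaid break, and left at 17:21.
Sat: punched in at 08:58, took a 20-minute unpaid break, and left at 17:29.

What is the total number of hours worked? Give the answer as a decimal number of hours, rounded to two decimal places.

Mon: 06:33–14:29 = 7 h 56 min; less 30 min break → 7 h 26 min
Tue: 10:39–17:16 = 6 h 37 min; less 15 min break → 6 h 22 min
Wed: 09:22–20:30 = 11 h 8 min; less 45 min break → 10 h 23 min
Thu: 09:16–13:16 = 4 h 0 min; less 75 min break → 2 h 45 min
Fri: 10:52–17:21 = 6 h 29 min; less 20 min break → 6 h 9 min
Sat: 08:58–17:29 = 8 h 31 min; less 20 min break → 8 h 11 min
Total: 7 h 26 min + 6 h 22 min + 10 h 23 min + 2 h 45 min + 6 h 9 min + 8 h 11 min = 41 h 16 min.

41.27 hours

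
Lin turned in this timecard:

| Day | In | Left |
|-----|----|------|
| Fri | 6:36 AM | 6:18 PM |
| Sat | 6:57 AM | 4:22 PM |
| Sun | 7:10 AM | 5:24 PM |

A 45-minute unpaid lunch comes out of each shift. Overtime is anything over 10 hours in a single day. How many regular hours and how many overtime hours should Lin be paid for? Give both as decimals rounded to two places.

Fri: 6:36 AM–6:18 PM = 11 h 42 min; less 45 min break → 10 h 57 min
Sat: 6:57 AM–4:22 PM = 9 h 25 min; less 45 min break → 8 h 40 min
Sun: 7:10 AM–5:24 PM = 10 h 14 min; less 45 min break → 9 h 29 min
Fri reg 10 h 0 min / OT 0 h 57 min; Sat reg 8 h 40 min / OT 0 h 0 min; Sun reg 9 h 29 min / OT 0 h 0 min.
Totals: regular 28 h 9 min, overtime 0 h 57 min.

Regular 28.15 hours, overtime 0.95 hours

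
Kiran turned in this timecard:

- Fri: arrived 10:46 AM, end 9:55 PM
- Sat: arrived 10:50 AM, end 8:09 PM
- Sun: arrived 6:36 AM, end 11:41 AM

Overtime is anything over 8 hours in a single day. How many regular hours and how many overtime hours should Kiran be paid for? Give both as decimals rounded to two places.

Regular 21.08 hours, overtime 4.47 hours

Fri: 10:46 AM–9:55 PM = 11 h 9 min
Sat: 10:50 AM–8:09 PM = 9 h 19 min
Sun: 6:36 AM–11:41 AM = 5 h 5 min
Fri reg 8 h 0 min / OT 3 h 9 min; Sat reg 8 h 0 min / OT 1 h 19 min; Sun reg 5 h 5 min / OT 0 h 0 min.
Totals: regular 21 h 5 min, overtime 4 h 28 min.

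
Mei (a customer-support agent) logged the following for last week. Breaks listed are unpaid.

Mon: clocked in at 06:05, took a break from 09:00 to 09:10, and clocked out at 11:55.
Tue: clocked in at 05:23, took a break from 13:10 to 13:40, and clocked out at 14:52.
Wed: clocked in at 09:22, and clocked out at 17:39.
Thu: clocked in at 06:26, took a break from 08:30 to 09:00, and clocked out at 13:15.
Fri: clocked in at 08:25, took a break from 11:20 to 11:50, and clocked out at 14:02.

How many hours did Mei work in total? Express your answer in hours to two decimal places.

34.37 hours

Mon: 06:05–11:55 = 5 h 50 min; less 10 min break → 5 h 40 min
Tue: 05:23–14:52 = 9 h 29 min; less 30 min break → 8 h 59 min
Wed: 09:22–17:39 = 8 h 17 min
Thu: 06:26–13:15 = 6 h 49 min; less 30 min break → 6 h 19 min
Fri: 08:25–14:02 = 5 h 37 min; less 30 min break → 5 h 7 min
Total: 5 h 40 min + 8 h 59 min + 8 h 17 min + 6 h 19 min + 5 h 7 min = 34 h 22 min.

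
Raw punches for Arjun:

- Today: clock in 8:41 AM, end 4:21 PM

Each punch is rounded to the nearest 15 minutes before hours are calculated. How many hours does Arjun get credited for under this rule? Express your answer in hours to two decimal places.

Today: in 8:41 AM→8:45 AM, out 4:21 PM→4:15 PM; 7 h 30 min

7.50 hours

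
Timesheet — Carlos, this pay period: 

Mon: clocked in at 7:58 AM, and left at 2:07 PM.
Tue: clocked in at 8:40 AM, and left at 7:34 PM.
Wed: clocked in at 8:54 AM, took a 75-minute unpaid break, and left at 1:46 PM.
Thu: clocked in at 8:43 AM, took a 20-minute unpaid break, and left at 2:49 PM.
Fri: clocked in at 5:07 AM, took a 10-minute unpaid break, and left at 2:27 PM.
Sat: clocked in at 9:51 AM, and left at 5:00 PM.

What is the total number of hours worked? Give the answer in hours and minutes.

Mon: 7:58 AM–2:07 PM = 6 h 9 min
Tue: 8:40 AM–7:34 PM = 10 h 54 min
Wed: 8:54 AM–1:46 PM = 4 h 52 min; less 75 min break → 3 h 37 min
Thu: 8:43 AM–2:49 PM = 6 h 6 min; less 20 min break → 5 h 46 min
Fri: 5:07 AM–2:27 PM = 9 h 20 min; less 10 min break → 9 h 10 min
Sat: 9:51 AM–5:00 PM = 7 h 9 min
Total: 6 h 9 min + 10 h 54 min + 3 h 37 min + 5 h 46 min + 9 h 10 min + 7 h 9 min = 42 h 45 min.

42 h 45 min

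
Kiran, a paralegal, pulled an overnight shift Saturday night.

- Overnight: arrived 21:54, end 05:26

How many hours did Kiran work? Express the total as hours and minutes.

Overnight: 21:54 → midnight = 2 h 6 min; midnight → 05:26 = 5 h 26 min; span 7 h 32 min

7 h 32 min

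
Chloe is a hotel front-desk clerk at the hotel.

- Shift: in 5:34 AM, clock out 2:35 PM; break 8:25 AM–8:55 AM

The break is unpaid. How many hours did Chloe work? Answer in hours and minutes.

8 h 31 min

Shift: 5:34 AM–2:35 PM = 9 h 1 min; less 30 min break → 8 h 31 min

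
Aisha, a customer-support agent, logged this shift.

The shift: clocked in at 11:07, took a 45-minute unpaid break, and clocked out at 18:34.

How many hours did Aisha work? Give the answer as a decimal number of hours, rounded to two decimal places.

6.70 hours

The shift: 11:07–18:34 = 7 h 27 min; less 45 min break → 6 h 42 min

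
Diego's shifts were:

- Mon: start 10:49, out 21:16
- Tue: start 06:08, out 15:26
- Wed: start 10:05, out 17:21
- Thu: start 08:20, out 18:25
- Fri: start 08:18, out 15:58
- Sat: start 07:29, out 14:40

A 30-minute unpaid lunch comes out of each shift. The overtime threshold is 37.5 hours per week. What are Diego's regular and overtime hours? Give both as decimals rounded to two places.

Mon: 10:49–21:16 = 10 h 27 min; less 30 min break → 9 h 57 min
Tue: 06:08–15:26 = 9 h 18 min; less 30 min break → 8 h 48 min
Wed: 10:05–17:21 = 7 h 16 min; less 30 min break → 6 h 46 min
Thu: 08:20–18:25 = 10 h 5 min; less 30 min break → 9 h 35 min
Fri: 08:18–15:58 = 7 h 40 min; less 30 min break → 7 h 10 min
Sat: 07:29–14:40 = 7 h 11 min; less 30 min break → 6 h 41 min
Total worked: 48 h 57 min = 48.95 h.
Threshold 37.5 h → overtime 11 h 27 min, regular 37 h 30 min.

Regular 37.50 hours, overtime 11.45 hours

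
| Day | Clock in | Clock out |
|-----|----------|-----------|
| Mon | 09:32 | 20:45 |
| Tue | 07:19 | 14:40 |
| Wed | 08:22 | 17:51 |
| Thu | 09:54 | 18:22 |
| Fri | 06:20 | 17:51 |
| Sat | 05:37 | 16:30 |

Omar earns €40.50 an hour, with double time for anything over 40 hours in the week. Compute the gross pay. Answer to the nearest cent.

Mon: 09:32–20:45 = 11 h 13 min
Tue: 07:19–14:40 = 7 h 21 min
Wed: 08:22–17:51 = 9 h 29 min
Thu: 09:54–18:22 = 8 h 28 min
Fri: 06:20–17:51 = 11 h 31 min
Sat: 05:37–16:30 = 10 h 53 min
Total worked: 58 h 55 min = 3535 min.
Regular 40 h 0 min = 2400 min at €40.50/h; overtime 18 h 55 min = 1135 min at €81.00/h.
Pay = (2400 × €40.50 + 1135 × €81.00) ÷ 60 = €3152.25.

€3152.25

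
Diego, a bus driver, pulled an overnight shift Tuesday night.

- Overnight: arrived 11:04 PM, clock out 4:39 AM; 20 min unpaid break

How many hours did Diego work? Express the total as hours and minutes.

5 h 15 min

Overnight: 11:04 PM → midnight = 0 h 56 min; midnight → 4:39 AM = 4 h 39 min; span 5 h 35 min; less 20 min break → 5 h 15 min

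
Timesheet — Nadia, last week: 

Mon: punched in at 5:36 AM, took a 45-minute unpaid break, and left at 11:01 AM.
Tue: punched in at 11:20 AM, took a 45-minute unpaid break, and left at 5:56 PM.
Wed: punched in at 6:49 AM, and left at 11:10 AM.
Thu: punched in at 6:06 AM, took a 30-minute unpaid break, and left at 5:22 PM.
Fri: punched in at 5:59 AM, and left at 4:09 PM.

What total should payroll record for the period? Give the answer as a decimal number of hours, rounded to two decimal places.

35.80 hours

Mon: 5:36 AM–11:01 AM = 5 h 25 min; less 45 min break → 4 h 40 min
Tue: 11:20 AM–5:56 PM = 6 h 36 min; less 45 min break → 5 h 51 min
Wed: 6:49 AM–11:10 AM = 4 h 21 min
Thu: 6:06 AM–5:22 PM = 11 h 16 min; less 30 min break → 10 h 46 min
Fri: 5:59 AM–4:09 PM = 10 h 10 min
Total: 4 h 40 min + 5 h 51 min + 4 h 21 min + 10 h 46 min + 10 h 10 min = 35 h 48 min.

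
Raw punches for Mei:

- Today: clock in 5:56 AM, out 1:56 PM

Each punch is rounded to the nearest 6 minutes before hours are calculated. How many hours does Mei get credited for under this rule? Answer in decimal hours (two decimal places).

8.00 hours

Today: in 5:56 AM→5:54 AM, out 1:56 PM→1:54 PM; 8 h 0 min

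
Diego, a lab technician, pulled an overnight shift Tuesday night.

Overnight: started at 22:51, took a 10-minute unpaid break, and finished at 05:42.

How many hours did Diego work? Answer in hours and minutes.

6 h 41 min

Overnight: 22:51 → midnight = 1 h 9 min; midnight → 05:42 = 5 h 42 min; span 6 h 51 min; less 10 min break → 6 h 41 min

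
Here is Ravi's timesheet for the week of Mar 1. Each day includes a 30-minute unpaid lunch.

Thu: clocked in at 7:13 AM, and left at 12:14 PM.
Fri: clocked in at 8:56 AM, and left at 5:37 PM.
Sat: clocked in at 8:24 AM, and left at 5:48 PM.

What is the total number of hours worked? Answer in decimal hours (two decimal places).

Thu: 7:13 AM–12:14 PM = 5 h 1 min; less 30 min break → 4 h 31 min
Fri: 8:56 AM–5:37 PM = 8 h 41 min; less 30 min break → 8 h 11 min
Sat: 8:24 AM–5:48 PM = 9 h 24 min; less 30 min break → 8 h 54 min
Total: 4 h 31 min + 8 h 11 min + 8 h 54 min = 21 h 36 min.

21.60 hours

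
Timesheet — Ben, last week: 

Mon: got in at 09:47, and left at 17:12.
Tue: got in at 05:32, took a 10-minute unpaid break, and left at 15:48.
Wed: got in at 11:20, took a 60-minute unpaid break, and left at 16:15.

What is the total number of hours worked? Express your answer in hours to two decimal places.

Mon: 09:47–17:12 = 7 h 25 min
Tue: 05:32–15:48 = 10 h 16 min; less 10 min break → 10 h 6 min
Wed: 11:20–16:15 = 4 h 55 min; less 60 min break → 3 h 55 min
Total: 7 h 25 min + 10 h 6 min + 3 h 55 min = 21 h 26 min.

21.43 hours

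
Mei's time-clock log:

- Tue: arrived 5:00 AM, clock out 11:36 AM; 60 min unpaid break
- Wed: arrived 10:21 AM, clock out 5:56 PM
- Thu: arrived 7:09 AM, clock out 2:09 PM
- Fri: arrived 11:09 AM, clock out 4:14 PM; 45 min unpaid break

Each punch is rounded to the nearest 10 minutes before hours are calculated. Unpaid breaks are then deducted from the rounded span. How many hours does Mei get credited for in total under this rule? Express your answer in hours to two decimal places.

24.58 hours

Tue: in 5:00 AM→5:00 AM, out 11:36 AM→11:40 AM; 6 h 40 min − 60 min = 5 h 40 min
Wed: in 10:21 AM→10:20 AM, out 5:56 PM→6:00 PM; 7 h 40 min
Thu: in 7:09 AM→7:10 AM, out 2:09 PM→2:10 PM; 7 h 0 min
Fri: in 11:09 AM→11:10 AM, out 4:14 PM→4:10 PM; 5 h 0 min − 45 min = 4 h 15 min
Total credited: 24 h 35 min.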